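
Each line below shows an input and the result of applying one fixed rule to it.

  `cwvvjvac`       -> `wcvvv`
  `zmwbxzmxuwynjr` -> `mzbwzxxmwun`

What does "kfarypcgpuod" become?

Rule — swap each adjacent pair of characters (1↔2, 3↔4, ...), then delete the last 3 characters.
On "kfarypcgpuod": the first step gives "fkrapygcupdo", and the second then gives "fkrapygcu".

fkrapygcu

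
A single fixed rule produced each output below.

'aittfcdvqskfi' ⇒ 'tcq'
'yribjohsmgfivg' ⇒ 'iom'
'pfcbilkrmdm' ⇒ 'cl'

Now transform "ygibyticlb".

The rule is to delete the last 3 characters, then keep one character in every 3, starting at position 3 (positions 3rd, 6th, 9th, ...).
For "ygibyticlb" the result is "it".

it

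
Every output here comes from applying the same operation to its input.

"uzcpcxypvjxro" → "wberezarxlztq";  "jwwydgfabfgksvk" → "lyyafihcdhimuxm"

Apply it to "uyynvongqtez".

The transformation: shift every letter 2 places forward in the alphabet (wrapping around).
Doing the same to "uyynvongqtez": "waapxqpisvgb".

waapxqpisvgb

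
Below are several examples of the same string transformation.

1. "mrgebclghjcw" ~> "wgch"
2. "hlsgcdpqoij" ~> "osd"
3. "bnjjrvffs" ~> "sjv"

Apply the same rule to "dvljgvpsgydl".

What's happening: keep one character in every 3, starting at position 3 (positions 3rd, 6th, 9th, ...), then move the last character to the front.
Working it through for "dvljgvpsgydl": intermediate "lvgl", final "llvg".

llvg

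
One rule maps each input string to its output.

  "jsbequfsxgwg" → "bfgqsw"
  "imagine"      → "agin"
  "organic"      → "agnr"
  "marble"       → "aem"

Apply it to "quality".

The rule is to sort the characters into alphabetical order, then keep every other character starting from the first (positions 1st, 3rd, 5th, ...).
Working it through for "quality": intermediate "ailqtuy", final "alty".

alty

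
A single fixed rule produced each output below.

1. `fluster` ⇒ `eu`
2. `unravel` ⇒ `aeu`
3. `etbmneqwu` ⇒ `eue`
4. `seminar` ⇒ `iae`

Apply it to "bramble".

The rule is to move the first 3 characters to the end (rotate left by 3), then keep only the vowels.
"bramble" → "mblebra" → "ea".

ea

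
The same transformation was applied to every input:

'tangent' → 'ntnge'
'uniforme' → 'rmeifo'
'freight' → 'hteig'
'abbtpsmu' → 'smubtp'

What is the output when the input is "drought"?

htoug

The pattern: delete the first 2 characters, then move the first 3 characters to the end (rotate left by 3).
So "drought" becomes "htoug".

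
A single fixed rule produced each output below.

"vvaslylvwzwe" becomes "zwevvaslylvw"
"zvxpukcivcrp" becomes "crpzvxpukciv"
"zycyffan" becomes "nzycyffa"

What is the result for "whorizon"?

The transformation: swap the front and back halves of the string, then move the first 3 characters to the end (rotate left by 3).
Starting from "whorizon": after the first operation, "izonwhor"; after the second, "nwhorizo".

nwhorizo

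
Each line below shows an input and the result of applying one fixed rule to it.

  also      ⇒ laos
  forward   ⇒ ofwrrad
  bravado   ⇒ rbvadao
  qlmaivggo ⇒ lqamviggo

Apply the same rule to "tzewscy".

In each case the input is transformed by: swap each adjacent pair of characters (1↔2, 3↔4, ...).
On "tzewscy" that produces "ztwecsy".

ztwecsy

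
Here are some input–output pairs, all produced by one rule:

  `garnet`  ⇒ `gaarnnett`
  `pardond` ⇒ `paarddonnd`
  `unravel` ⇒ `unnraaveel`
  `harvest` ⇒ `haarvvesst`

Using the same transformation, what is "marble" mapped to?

Each output is the input with this applied: repeat every character 3 times, then keep every other character starting from the second (positions 2nd, 4th, 6th, ...).
On "marble": the first step gives "mmmaaarrrbbbllleee", and the second then gives "maarbblee".

maarbblee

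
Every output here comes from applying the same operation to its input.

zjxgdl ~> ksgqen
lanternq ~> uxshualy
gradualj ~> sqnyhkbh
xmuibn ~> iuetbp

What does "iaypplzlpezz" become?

Each output is the input with this applied: shift every letter 7 places forward in the alphabet (wrapping around), then move the last 2 characters to the front (rotate right by 2).
"iaypplzlpezz" → "phfwwsgswlgg" → "ggphfwwsgswl".

ggphfwwsgswl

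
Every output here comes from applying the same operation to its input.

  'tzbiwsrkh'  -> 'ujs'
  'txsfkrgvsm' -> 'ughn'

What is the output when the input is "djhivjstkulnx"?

ejtvy

The rule is to keep one character in every 3, starting at position 1 (positions 1st, 4th, 7th, ...), then shift every letter 1 place forward in the alphabet (wrapping around).
Applying both steps to "djhivjstkulnx": "disux", then "ejtvy".
(Check on "tzbiwsrkh": → "tir" → "ujs" ✓)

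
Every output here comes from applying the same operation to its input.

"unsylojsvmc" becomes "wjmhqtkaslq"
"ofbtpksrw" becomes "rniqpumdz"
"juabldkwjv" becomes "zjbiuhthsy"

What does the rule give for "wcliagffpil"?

gyeddngjuaj

Rule — shift every letter 2 places backward in the alphabet (wrapping around), then move the first 3 characters to the end (rotate left by 3).
"wcliagffpil" → "uajgyeddngj" → "gyeddngjuaj".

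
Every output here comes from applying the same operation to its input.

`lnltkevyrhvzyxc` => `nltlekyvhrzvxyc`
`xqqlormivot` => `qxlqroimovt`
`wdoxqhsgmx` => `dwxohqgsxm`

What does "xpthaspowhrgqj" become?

pxhtsaophwgrjq

Rule — swap each adjacent pair of characters (1↔2, 3↔4, ...).
On "xpthaspowhrgqj" that produces "pxhtsaophwgrjq".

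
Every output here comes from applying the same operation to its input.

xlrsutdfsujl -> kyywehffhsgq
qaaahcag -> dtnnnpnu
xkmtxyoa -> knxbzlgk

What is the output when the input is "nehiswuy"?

alrhujvf

The transformation: shift every letter 13 places forward in the alphabet (wrapping around) — i.e. ROT13, then take characters alternately from the front and the back (1st, last, 2nd, 2nd-last, ...).
"nehiswuy" → "aruvfjhl" → "alrhujvf".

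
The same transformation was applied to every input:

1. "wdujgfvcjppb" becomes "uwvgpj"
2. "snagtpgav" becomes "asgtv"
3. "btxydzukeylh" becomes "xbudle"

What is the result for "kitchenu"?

The transformation: keep every other character starting from the first (positions 1st, 3rd, 5th, ...), then swap each adjacent pair of characters (1↔2, 3↔4, ...).
On "kitchenu": the first step gives "kthn", and the second then gives "tknh".
(Check on "btxydzukeylh": → "bxduel" → "xbudle" ✓)

tknh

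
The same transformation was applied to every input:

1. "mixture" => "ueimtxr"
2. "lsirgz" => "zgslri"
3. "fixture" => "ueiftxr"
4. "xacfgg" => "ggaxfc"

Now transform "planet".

Rule — swap each adjacent pair of characters (1↔2, 3↔4, ...), then move the last 2 characters to the front (rotate right by 2).
On "planet": the first step gives "lpnate", and the second then gives "telpna".
(Check on "xacfgg": → "axfcgg" → "ggaxfc" ✓)

telpna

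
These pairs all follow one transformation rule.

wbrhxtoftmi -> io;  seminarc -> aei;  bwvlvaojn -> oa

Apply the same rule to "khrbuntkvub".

uu

The rule is to move the last 3 characters to the front (rotate right by 3), then keep only the vowels.
Starting from "khrbuntkvub": after the first operation, "vubkhrbuntk"; after the second, "uu".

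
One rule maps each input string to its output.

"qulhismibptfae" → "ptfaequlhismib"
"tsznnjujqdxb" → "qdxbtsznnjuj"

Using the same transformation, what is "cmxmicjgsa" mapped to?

In each case the input is transformed by: move the first 2 characters to the end (rotate left by 2), then swap the front and back halves of the string.
For "cmxmicjgsa", step one produces "xmicjgsacm"; step two turns that into "gsacmxmicj".

gsacmxmicj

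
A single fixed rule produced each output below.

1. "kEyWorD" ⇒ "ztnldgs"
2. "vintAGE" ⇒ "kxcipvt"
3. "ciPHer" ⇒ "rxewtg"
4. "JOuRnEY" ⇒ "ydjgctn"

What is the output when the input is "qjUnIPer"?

Looking at the pairs, the operation is to shift every letter 11 places backward in the alphabet (wrapping around), then convert every letter to lowercase.
Starting from "qjUnIPer": after the first operation, "fyJcXEtg"; after the second, "fyjcxetg".

fyjcxetg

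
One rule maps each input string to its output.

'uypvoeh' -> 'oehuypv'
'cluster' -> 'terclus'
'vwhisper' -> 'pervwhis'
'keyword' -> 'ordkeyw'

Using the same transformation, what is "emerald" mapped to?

aldemer

Looking at the pairs, the operation is to move the last 3 characters to the front (rotate right by 3).
On "emerald" that produces "aldemer".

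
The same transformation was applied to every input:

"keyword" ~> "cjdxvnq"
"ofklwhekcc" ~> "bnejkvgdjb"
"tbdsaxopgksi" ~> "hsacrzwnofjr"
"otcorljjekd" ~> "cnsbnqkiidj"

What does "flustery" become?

The rule is to shift every letter 1 place backward in the alphabet (wrapping around), then move the last character to the front.
Working it through for "flustery": intermediate "ektrsdqx", final "xektrsdq".

xektrsdq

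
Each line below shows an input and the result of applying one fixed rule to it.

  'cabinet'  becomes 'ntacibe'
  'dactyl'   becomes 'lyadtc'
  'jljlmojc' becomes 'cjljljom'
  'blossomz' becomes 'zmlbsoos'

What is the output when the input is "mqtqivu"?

iuqmqtv

The rule is to swap each adjacent pair of characters (1↔2, 3↔4, ...), then move the last 2 characters to the front (rotate right by 2).
Doing the same to "mqtqivu": "iuqmqtv".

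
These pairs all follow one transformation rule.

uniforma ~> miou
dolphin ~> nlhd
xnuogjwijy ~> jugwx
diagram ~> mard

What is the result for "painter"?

The transformation: keep every other character starting from the first (positions 1st, 3rd, 5th, ...), then swap the first and last characters.
Working it through for "painter": intermediate "pitr", final "ritp".

ritp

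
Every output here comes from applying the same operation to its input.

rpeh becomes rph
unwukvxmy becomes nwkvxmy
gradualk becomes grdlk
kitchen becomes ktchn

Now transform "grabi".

grb

The rule is to remove every vowel.
"grabi" → "grb".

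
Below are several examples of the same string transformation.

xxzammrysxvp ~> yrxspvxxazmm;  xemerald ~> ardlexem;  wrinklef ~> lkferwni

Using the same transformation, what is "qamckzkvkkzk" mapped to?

vkkkkzaqcmzk

The transformation: swap the front and back halves of the string, then swap each adjacent pair of characters (1↔2, 3↔4, ...).
Applying both steps to "qamckzkvkkzk": "kvkkzkqamckz", then "vkkkkzaqcmzk".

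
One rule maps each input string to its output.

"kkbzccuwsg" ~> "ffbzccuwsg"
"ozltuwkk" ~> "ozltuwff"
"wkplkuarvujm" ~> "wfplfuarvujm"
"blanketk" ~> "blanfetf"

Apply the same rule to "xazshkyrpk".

Each output is the input with this applied: replace every "k" with "f".
For "xazshkyrpk" the result is "xazshfyrpf".

xazshfyrpf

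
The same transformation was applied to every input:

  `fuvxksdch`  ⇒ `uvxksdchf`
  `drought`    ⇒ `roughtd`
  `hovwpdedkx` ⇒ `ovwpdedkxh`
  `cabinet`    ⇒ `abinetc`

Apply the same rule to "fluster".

The rule is to move the first character to the end.
Doing the same to "fluster": "lusterf".

lusterf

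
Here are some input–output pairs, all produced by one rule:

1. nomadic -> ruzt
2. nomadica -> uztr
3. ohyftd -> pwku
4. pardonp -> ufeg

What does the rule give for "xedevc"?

Looking at the pairs, the operation is to shift every letter 9 places backward in the alphabet (wrapping around), then keep only the last 4 characters.
For "xedevc" the result is "uvmt".

uvmt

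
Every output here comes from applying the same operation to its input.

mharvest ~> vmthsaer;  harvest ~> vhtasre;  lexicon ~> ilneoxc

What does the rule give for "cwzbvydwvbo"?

ycowbzvbwvd

Each output is the input with this applied: take characters alternately from the front and the back (1st, last, 2nd, 2nd-last, ...), then move the last character to the front.
Starting from "cwzbvydwvbo": after the first operation, "cowbzvbwvdy"; after the second, "ycowbzvbwvd".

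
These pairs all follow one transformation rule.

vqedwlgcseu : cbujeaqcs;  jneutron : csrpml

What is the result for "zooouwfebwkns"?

mmsudczuilq

The pattern: shift every letter 2 places backward in the alphabet (wrapping around), then delete the first 2 characters.
For "zooouwfebwkns", step one produces "xmmmsudczuilq"; step two turns that into "mmsudczuilq".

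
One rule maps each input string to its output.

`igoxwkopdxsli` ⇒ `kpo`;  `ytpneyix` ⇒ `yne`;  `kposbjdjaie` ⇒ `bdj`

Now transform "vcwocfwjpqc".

What's happening: take characters alternately from the front and the back (1st, last, 2nd, 2nd-last, ...), then keep only the last 3 characters.
"vcwocfwjpqc" → "vccqwpojcwf" → "cwf".

cwf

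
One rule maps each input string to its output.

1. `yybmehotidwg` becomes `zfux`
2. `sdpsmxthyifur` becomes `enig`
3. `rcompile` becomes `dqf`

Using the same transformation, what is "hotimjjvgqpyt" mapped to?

The pattern: shift every letter 1 place forward in the alphabet (wrapping around), then keep one character in every 3, starting at position 2 (positions 2nd, 5th, 8th, ...).
Applying both steps to "hotimjjvgqpyt": "ipujnkkwhrqzu", then "pnwq".

pnwq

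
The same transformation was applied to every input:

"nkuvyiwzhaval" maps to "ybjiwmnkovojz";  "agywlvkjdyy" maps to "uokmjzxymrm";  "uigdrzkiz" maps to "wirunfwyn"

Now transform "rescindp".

sfqgbwdr

In each case the input is transformed by: shift every letter 12 places backward in the alphabet (wrapping around), then swap each adjacent pair of characters (1↔2, 3↔4, ...).
On "rescindp": the first step gives "fsgqwbrd", and the second then gives "sfqgbwdr".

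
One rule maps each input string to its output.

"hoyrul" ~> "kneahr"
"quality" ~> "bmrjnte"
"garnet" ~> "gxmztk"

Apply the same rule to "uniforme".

kfxngbyh

The pattern: shift every letter 7 places backward in the alphabet (wrapping around), then move the last 3 characters to the front (rotate right by 3).
For "uniforme", step one produces "ngbyhkfx"; step two turns that into "kfxngbyh".
(Check on "garnet": → "ztkgxm" → "gxmztk" ✓)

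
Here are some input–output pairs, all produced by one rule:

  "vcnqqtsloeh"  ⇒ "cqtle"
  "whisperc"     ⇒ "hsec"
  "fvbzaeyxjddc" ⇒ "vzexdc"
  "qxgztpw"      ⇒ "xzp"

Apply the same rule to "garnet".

Each output is the input with this applied: keep every other character starting from the second (positions 2nd, 4th, 6th, ...).
"garnet" → "ant".

ant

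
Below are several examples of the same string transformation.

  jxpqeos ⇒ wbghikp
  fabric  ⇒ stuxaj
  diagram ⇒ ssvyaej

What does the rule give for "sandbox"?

stvfgkp

Each output is the input with this applied: sort the characters into alphabetical order, then shift every letter 8 places backward in the alphabet (wrapping around).
"sandbox" → "abdnosx" → "stvfgkp".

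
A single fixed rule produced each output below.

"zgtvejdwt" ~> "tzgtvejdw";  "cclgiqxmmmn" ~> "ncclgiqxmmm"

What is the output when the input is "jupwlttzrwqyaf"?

fjupwlttzrwqya

Looking at the pairs, the operation is to move the last character to the front.
So "jupwlttzrwqyaf" becomes "fjupwlttzrwqya".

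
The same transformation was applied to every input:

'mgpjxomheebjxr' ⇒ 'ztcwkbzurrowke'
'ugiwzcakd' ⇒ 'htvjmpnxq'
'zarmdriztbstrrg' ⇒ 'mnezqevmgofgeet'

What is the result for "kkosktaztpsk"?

xxbfxgnmgcfx

The transformation: shift every letter 13 places forward in the alphabet (wrapping around) — i.e. ROT13.
"kkosktaztpsk" → "xxbfxgnmgcfx".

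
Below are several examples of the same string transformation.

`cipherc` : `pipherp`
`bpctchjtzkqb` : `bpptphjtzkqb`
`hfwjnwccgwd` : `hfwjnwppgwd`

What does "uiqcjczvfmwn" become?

The pattern: replace every "c" with "p".
Applying that to "uiqcjczvfmwn" gives "uiqpjpzvfmwn".

uiqpjpzvfmwn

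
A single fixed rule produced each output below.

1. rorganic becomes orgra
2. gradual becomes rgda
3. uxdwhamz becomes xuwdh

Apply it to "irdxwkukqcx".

Each output is the input with this applied: delete the last 3 characters, then swap each adjacent pair of characters (1↔2, 3↔4, ...).
Working it through for "irdxwkukqcx": intermediate "irdxwkuk", final "rixdkwku".

rixdkwku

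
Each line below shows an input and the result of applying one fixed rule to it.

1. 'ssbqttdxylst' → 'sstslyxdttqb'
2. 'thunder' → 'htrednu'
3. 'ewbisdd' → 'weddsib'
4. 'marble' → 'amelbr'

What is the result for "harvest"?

What's happening: reverse the string, then move the last 2 characters to the front (rotate right by 2).
For "harvest" the result is "ahtsevr".

ahtsevr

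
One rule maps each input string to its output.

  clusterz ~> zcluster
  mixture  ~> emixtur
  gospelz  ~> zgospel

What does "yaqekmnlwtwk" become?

Each output is the input with this applied: move the last character to the front.
Applying that to "yaqekmnlwtwk" gives "kyaqekmnlwtw".

kyaqekmnlwtw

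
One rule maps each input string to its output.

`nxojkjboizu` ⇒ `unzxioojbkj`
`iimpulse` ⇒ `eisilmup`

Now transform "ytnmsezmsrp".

pyrtsnmmzse

Each output is the input with this applied: reverse the string, then take characters alternately from the front and the back (1st, last, 2nd, 2nd-last, ...).
On "ytnmsezmsrp": the first step gives "prsmzesmnty", and the second then gives "pyrtsnmmzse".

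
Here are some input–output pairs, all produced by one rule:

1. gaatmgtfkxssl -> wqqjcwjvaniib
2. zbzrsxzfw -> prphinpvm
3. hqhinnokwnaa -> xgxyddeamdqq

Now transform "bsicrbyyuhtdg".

The transformation: shift every letter 10 places backward in the alphabet (wrapping around).
Doing the same to "bsicrbyyuhtdg": "riyshrookxjtw".

riyshrookxjtw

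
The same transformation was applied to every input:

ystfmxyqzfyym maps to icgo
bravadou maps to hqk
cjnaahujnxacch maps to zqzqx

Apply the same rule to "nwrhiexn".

Looking at the pairs, the operation is to keep one character in every 3, starting at position 2 (positions 2nd, 5th, 8th, ...), then shift every letter 10 places backward in the alphabet (wrapping around).
"nwrhiexn" → "win" → "myd".

myd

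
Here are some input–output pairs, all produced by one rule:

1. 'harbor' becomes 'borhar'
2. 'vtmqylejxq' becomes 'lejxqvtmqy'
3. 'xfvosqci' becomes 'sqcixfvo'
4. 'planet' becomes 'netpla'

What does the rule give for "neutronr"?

The pattern: swap the front and back halves of the string.
Applying that to "neutronr" gives "ronrneut".

ronrneut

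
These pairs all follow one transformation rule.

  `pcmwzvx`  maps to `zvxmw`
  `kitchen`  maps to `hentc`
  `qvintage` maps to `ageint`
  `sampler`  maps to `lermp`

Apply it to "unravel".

In each case the input is transformed by: delete the first 2 characters, then move the last 3 characters to the front (rotate right by 3).
For "unravel" the result is "velra".

velra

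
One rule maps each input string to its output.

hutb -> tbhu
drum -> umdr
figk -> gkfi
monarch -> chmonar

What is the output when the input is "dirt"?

rtdi

Looking at the pairs, the operation is to move the last 2 characters to the front (rotate right by 2).
"dirt" → "rtdi".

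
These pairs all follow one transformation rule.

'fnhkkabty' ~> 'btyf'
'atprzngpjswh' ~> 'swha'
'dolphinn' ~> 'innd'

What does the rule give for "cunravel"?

Rule — move the first character to the end, then keep only the last 4 characters.
"cunravel" → "unravelc" → "velc".

velc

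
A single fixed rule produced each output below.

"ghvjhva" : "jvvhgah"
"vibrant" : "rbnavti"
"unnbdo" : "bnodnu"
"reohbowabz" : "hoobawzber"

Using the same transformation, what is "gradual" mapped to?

The transformation: move the first 2 characters to the end (rotate left by 2), then swap each adjacent pair of characters (1↔2, 3↔4, ...).
For "gradual", step one produces "adualgr"; step two turns that into "daauglr".

daauglr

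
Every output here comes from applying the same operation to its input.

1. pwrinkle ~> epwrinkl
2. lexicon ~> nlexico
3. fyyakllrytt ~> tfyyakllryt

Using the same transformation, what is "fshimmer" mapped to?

In each case the input is transformed by: move the last character to the front.
For "fshimmer" the result is "rfshimme".

rfshimme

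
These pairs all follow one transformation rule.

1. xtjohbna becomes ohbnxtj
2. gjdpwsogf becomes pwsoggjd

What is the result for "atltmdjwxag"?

tmdjwxaatl

The pattern: delete the last character, then move the first 3 characters to the end (rotate left by 3).
On "atltmdjwxag" that produces "tmdjwxaatl".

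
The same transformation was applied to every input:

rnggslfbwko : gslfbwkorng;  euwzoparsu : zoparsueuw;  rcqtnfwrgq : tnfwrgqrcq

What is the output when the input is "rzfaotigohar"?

The rule is to move the first 3 characters to the end (rotate left by 3).
So "rzfaotigohar" becomes "aotigoharrzf".

aotigoharrzf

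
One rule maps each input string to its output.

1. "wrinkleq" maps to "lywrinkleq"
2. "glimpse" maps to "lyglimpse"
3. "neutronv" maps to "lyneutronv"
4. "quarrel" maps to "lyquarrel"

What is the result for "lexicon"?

lylexicon

The transformation: prepend "ly".
Doing the same to "lexicon": "lylexicon".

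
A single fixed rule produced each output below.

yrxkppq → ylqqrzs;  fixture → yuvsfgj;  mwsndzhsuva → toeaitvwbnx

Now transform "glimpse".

jnqtfhm

Looking at the pairs, the operation is to shift every letter 1 place forward in the alphabet (wrapping around), then move the first 2 characters to the end (rotate left by 2).
"glimpse" → "hmjnqtf" → "jnqtfhm".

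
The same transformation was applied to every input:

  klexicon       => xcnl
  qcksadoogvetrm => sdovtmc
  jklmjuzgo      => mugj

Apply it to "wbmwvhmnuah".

whnaw

The pattern: move the first 2 characters to the end (rotate left by 2), then keep every other character starting from the second (positions 2nd, 4th, 6th, ...).
So "wbmwvhmnuah" becomes "whnaw".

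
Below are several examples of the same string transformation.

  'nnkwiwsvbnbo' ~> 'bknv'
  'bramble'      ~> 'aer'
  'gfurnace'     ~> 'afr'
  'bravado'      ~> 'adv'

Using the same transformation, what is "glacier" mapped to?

In each case the input is transformed by: sort the characters into alphabetical order, then keep one character in every 3, starting at position 1 (positions 1st, 4th, 7th, ...).
On "glacier" that produces "agr".

agr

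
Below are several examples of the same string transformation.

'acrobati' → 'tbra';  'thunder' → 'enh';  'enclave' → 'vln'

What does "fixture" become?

rti

The transformation: reverse the string, then keep every other character starting from the second (positions 2nd, 4th, 6th, ...).
On "fixture": the first step gives "erutxif", and the second then gives "rti".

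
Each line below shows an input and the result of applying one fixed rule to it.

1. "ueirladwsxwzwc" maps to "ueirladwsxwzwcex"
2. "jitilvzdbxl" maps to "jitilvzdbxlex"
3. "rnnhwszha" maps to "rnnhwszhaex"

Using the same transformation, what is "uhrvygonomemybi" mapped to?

uhrvygonomemybiex

In each case the input is transformed by: append "ex".
"uhrvygonomemybi" → "uhrvygonomemybiex".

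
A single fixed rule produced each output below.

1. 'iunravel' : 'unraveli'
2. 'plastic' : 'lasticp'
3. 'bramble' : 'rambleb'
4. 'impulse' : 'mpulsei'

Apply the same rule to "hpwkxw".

pwkxwh

Each output is the input with this applied: move the first character to the end.
So "hpwkxw" becomes "pwkxwh".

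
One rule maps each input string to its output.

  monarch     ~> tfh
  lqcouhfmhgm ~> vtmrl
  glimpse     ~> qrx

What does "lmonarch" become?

Rule — keep every other character starting from the second (positions 2nd, 4th, 6th, ...), then shift every letter 5 places forward in the alphabet (wrapping around).
Applying both steps to "lmonarch": "mnrh", then "rswm".

rswm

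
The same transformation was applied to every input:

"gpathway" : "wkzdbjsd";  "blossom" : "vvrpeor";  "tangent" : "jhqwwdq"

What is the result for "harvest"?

The transformation: move the first 3 characters to the end (rotate left by 3), then shift every letter 3 places forward in the alphabet (wrapping around).
Working it through for "harvest": intermediate "vesthar", final "yhvwkdu".

yhvwkdu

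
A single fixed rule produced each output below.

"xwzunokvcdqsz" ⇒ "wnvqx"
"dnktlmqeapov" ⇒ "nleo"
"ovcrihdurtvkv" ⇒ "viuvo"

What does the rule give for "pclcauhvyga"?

cava

The rule is to move the first character to the end, then keep one character in every 3, starting at position 1 (positions 1st, 4th, 7th, ...).
Starting from "pclcauhvyga": after the first operation, "clcauhvygap"; after the second, "cava".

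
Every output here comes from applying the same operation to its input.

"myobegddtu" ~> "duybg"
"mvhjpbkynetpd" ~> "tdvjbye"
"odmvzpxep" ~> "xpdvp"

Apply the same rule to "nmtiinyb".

Each output is the input with this applied: move the last 3 characters to the front (rotate right by 3), then keep every other character starting from the first (positions 1st, 3rd, 5th, ...).
For "nmtiinyb", step one produces "nybnmtii"; step two turns that into "nbmi".

nbmi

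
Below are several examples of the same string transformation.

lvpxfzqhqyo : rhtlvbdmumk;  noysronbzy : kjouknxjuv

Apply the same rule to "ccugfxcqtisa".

yycqtbmyepwo

Looking at the pairs, the operation is to shift every letter 4 places backward in the alphabet (wrapping around), then swap each adjacent pair of characters (1↔2, 3↔4, ...).
"ccugfxcqtisa" → "yyqcbtympeow" → "yycqtbmyepwo".
(Check on "noysronbzy": → "jkuonkjxvu" → "kjouknxjuv" ✓)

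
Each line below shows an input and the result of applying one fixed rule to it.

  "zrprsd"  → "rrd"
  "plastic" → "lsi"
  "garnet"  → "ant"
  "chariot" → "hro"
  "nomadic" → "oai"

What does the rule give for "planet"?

What's happening: keep every other character starting from the second (positions 2nd, 4th, 6th, ...).
"planet" → "lnt".

lnt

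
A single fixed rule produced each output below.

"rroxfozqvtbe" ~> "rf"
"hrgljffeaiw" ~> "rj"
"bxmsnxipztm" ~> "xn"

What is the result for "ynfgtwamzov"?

What's happening: keep one character in every 3, starting at position 2 (positions 2nd, 5th, 8th, ...), then delete the last 2 characters.
Starting from "ynfgtwamzov": after the first operation, "ntmv"; after the second, "nt".

nt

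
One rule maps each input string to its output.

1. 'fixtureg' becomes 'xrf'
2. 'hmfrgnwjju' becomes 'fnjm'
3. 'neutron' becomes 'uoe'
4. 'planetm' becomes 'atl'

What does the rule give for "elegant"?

enl

The rule is to move the first 2 characters to the end (rotate left by 2), then keep one character in every 3, starting at position 1 (positions 1st, 4th, 7th, ...).
On "elegant": the first step gives "egantel", and the second then gives "enl".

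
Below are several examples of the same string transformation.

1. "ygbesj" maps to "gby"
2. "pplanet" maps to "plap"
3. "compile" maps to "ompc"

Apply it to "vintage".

intv

Looking at the pairs, the operation is to delete the last 3 characters, then move the first character to the end.
Applying both steps to "vintage": "vint", then "intv".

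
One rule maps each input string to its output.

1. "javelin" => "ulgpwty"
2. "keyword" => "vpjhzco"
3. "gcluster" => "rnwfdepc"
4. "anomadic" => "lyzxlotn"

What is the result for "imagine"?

txlrtyp

The rule is to shift every letter 11 places forward in the alphabet (wrapping around).
Applying that to "imagine" gives "txlrtyp".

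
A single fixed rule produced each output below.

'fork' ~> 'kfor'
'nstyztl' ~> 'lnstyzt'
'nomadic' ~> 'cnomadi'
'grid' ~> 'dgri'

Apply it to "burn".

nbur

In each case the input is transformed by: move the last character to the front.
Applying that to "burn" gives "nbur".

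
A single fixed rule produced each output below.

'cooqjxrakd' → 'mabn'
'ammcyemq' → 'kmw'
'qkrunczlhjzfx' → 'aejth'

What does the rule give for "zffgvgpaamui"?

Each output is the input with this applied: keep one character in every 3, starting at position 1 (positions 1st, 4th, 7th, ...), then shift every letter 10 places forward in the alphabet (wrapping around).
On "zffgvgpaamui": the first step gives "zgpm", and the second then gives "jqzw".

jqzw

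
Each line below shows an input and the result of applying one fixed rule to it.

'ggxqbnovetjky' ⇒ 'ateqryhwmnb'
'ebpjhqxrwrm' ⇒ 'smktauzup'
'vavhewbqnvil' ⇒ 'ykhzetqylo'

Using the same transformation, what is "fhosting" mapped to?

Looking at the pairs, the operation is to shift every letter 3 places forward in the alphabet (wrapping around), then delete the first 2 characters.
On "fhosting": the first step gives "ikrvwlqj", and the second then gives "rvwlqj".

rvwlqj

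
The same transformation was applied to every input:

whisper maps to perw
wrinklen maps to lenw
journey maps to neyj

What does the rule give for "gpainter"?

The rule is to move the first character to the end, then keep only the last 4 characters.
Doing the same to "gpainter": "terg".

terg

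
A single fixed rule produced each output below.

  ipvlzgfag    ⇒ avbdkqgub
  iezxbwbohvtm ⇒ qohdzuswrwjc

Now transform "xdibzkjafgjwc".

The transformation: shift every letter 5 places backward in the alphabet (wrapping around), then move the last 3 characters to the front (rotate right by 3).
Starting from "xdibzkjafgjwc": after the first operation, "sydwufevaberx"; after the second, "erxsydwufevab".

erxsydwufevab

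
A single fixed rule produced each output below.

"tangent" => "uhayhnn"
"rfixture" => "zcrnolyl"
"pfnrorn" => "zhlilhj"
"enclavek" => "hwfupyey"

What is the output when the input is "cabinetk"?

The rule is to shift every letter 6 places backward in the alphabet (wrapping around), then move the first character to the end.
"cabinetk" → "wuvchyne" → "uvchynew".

uvchynew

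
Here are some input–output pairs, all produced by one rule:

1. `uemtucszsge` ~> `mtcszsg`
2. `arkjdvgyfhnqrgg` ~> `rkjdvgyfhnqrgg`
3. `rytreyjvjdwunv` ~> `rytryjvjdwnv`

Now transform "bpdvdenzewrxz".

bpdvdnzwrxz

Looking at the pairs, the operation is to remove every vowel.
For "bpdvdenzewrxz" the result is "bpdvdnzwrxz".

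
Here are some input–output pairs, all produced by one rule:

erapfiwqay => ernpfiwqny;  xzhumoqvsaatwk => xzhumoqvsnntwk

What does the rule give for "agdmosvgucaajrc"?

In each case the input is transformed by: replace every "a" with "n".
For "agdmosvgucaajrc" the result is "ngdmosvgucnnjrc".

ngdmosvgucnnjrc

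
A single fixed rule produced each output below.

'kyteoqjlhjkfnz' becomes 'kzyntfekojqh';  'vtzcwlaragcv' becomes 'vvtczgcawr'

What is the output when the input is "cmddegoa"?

The pattern: take characters alternately from the front and the back (1st, last, 2nd, 2nd-last, ...), then delete the last 2 characters.
"cmddegoa" → "camodgde" → "camodg".

camodg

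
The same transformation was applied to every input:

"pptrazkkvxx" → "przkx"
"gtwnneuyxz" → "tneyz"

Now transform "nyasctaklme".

Looking at the pairs, the operation is to keep every other character starting from the second (positions 2nd, 4th, 6th, ...).
"nyasctaklme" → "ystkm".

ystkm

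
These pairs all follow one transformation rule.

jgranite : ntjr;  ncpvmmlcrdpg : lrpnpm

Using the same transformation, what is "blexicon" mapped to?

iobe

The rule is to keep every other character starting from the first (positions 1st, 3rd, 5th, ...), then swap the front and back halves of the string.
Starting from "blexicon": after the first operation, "beio"; after the second, "iobe".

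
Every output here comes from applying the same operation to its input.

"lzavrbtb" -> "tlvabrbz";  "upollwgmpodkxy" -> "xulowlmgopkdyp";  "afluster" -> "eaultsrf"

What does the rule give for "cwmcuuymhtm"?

In each case the input is transformed by: swap each adjacent pair of characters (1↔2, 3↔4, ...), then swap the first and last characters.
Starting from "cwmcuuymhtm": after the first operation, "wccmuumythm"; after the second, "mccmuumythw".

mccmuumythw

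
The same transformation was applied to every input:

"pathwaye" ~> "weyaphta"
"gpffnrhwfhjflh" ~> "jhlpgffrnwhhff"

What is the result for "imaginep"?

ipemigan

The pattern: swap each adjacent pair of characters (1↔2, 3↔4, ...), then move the last 3 characters to the front (rotate right by 3).
On "imaginep" that produces "ipemigan".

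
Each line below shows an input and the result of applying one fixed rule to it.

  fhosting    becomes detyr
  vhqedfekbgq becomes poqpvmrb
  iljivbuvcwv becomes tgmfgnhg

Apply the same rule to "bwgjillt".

In each case the input is transformed by: shift every letter 11 places forward in the alphabet (wrapping around), then delete the first 3 characters.
"bwgjillt" → "mhrutwwe" → "utwwe".

utwwe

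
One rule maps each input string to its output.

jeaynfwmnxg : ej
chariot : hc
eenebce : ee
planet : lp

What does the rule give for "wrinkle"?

rw

Looking at the pairs, the operation is to swap each adjacent pair of characters (1↔2, 3↔4, ...), then keep only the first 2 characters.
Applying both steps to "wrinkle": "rwnilke", then "rw".
(Check on "planet": → "lpnate" → "lp" ✓)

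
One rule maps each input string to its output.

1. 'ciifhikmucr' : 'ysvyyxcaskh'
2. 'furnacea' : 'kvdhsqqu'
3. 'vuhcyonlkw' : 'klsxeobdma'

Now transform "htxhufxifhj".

jxxnvkynxvz

The pattern: shift every letter 10 places backward in the alphabet (wrapping around), then swap each adjacent pair of characters (1↔2, 3↔4, ...).
Applying both steps to "htxhufxifhj": "xjnxkvnyvxz", then "jxxnvkynxvz".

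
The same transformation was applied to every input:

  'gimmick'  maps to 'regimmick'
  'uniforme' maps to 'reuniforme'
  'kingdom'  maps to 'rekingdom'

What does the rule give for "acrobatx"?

In each case the input is transformed by: prepend "re".
Applying that to "acrobatx" gives "reacrobatx".

reacrobatx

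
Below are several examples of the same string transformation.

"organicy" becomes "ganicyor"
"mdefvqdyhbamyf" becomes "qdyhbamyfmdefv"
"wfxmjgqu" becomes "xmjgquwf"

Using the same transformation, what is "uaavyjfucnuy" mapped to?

yjfucnuyuaav

The transformation: swap the front and back halves of the string, then move the last 2 characters to the front (rotate right by 2).
For "uaavyjfucnuy", step one produces "fucnuyuaavyj"; step two turns that into "yjfucnuyuaav".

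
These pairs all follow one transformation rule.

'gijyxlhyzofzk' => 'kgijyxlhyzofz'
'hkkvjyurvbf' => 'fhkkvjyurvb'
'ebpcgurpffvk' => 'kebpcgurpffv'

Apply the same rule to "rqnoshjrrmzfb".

What's happening: move the last character to the front.
So "rqnoshjrrmzfb" becomes "brqnoshjrrmzf".

brqnoshjrrmzf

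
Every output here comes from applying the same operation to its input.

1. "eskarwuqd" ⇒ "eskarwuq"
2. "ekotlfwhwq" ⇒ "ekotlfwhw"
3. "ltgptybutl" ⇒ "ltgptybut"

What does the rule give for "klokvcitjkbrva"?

The transformation: delete the last character.
Applying that to "klokvcitjkbrva" gives "klokvcitjkbrv".

klokvcitjkbrv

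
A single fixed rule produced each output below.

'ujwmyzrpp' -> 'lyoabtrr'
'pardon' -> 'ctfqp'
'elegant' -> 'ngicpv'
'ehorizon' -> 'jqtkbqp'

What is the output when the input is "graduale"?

The pattern: delete the first character, then shift every letter 2 places forward in the alphabet (wrapping around).
Applying both steps to "graduale": "raduale", then "tcfwcng".

tcfwcng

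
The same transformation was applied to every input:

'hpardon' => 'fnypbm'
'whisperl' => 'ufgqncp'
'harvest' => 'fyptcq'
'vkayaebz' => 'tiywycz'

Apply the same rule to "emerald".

What's happening: shift every letter 2 places backward in the alphabet (wrapping around), then delete the last character.
On "emerald": the first step gives "ckcpyjb", and the second then gives "ckcpyj".

ckcpyj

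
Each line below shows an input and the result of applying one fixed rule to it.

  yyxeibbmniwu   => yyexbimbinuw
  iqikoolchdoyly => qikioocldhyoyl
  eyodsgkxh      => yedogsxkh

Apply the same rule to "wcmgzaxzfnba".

What's happening: swap each adjacent pair of characters (1↔2, 3↔4, ...).
Doing the same to "wcmgzaxzfnba": "cwgmazzxnfab".

cwgmazzxnfab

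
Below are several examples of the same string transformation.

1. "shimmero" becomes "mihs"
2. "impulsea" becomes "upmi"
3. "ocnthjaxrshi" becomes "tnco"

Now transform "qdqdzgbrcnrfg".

dqdq

The transformation: reverse the string, then keep only the last 4 characters.
Applying both steps to "qdqdzgbrcnrfg": "gfrncrbgzdqdq", then "dqdq".
(Check on "ocnthjaxrshi": → "ihsrxajhtnco" → "tnco" ✓)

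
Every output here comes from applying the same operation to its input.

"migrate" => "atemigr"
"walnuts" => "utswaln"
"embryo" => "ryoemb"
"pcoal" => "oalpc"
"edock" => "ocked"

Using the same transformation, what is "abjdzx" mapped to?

The pattern: move the last 3 characters to the front (rotate right by 3).
"abjdzx" → "dzxabj".

dzxabj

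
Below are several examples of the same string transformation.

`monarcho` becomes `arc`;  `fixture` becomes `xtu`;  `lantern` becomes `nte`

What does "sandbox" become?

ndb

The pattern: move the last 2 characters to the front (rotate right by 2), then keep only the last 3 characters.
Working it through for "sandbox": intermediate "oxsandb", final "ndb".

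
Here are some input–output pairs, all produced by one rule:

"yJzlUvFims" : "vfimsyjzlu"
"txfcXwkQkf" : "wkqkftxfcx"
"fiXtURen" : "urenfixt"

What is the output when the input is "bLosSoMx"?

The rule is to swap the front and back halves of the string, then convert every letter to lowercase.
Applying both steps to "bLosSoMx": "SoMxbLos", then "somxblos".
(Check on "fiXtURen": → "URenfiXt" → "urenfixt" ✓)

somxblos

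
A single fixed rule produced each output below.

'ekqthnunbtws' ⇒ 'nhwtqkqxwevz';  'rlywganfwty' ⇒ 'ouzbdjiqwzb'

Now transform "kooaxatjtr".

rndrdamwuw

Rule — shift every letter 3 places forward in the alphabet (wrapping around), then swap each adjacent pair of characters (1↔2, 3↔4, ...).
For "kooaxatjtr", step one produces "nrrdadwmwu"; step two turns that into "rndrdamwuw".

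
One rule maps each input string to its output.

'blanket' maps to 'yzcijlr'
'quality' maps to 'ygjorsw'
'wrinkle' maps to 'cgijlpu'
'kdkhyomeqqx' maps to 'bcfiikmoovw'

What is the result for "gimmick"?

In each case the input is transformed by: sort the characters into alphabetical order, then shift every letter 2 places backward in the alphabet (wrapping around).
Starting from "gimmick": after the first operation, "cgiikmm"; after the second, "aeggikk".

aeggikk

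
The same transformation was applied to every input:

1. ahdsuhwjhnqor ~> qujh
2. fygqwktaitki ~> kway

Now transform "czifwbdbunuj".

uwbz

Each output is the input with this applied: keep one character in every 3, starting at position 2 (positions 2nd, 5th, 8th, ...), then swap the first and last characters.
Doing the same to "czifwbdbunuj": "uwbz".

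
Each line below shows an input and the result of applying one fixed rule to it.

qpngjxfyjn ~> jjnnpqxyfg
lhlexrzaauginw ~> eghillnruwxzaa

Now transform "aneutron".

In each case the input is transformed by: sort the characters into alphabetical order, then move the first 2 characters to the end (rotate left by 2).
Starting from "aneutron": after the first operation, "aennortu"; after the second, "nnortuae".

nnortuae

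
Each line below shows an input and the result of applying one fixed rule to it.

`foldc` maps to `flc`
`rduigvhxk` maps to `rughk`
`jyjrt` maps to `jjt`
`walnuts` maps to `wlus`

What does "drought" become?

What's happening: keep every other character starting from the first (positions 1st, 3rd, 5th, ...).
On "drought" that produces "dogt".

dogt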